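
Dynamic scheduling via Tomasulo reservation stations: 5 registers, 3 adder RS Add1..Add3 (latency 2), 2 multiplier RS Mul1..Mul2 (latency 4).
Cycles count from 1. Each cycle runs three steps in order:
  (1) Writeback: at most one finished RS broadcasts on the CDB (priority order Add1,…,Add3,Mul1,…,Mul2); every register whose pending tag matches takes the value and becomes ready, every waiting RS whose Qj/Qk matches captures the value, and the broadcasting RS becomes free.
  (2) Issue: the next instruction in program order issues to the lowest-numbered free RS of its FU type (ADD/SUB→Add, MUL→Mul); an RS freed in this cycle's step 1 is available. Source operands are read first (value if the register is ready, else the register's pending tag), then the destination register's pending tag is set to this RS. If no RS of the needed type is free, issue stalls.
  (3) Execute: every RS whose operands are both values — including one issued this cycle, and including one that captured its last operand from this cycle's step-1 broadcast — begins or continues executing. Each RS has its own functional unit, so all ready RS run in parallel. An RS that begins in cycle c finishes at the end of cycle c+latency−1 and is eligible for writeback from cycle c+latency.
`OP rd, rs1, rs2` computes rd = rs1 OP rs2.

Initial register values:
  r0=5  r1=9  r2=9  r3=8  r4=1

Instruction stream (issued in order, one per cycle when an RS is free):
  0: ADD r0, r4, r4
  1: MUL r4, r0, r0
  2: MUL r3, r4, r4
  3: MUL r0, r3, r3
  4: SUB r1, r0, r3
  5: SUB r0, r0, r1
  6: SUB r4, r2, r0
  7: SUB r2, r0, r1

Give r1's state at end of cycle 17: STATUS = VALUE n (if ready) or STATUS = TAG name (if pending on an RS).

STATUS = VALUE 240

  c1: issue ADD r0<-Add1  regs: r0:Add1,r1:9,r2:9,r3:8,r4:1
  c2: issue MUL r4<-Mul1  regs: r0:Add1,r1:9,r2:9,r3:8,r4:Mul1
  c3: CDB Add1=2; issue MUL r3<-Mul2  regs: r0:2,r1:9,r2:9,r3:Mul2,r4:Mul1
  c4: stall  regs: r0:2,r1:9,r2:9,r3:Mul2,r4:Mul1
  c5: stall  regs: r0:2,r1:9,r2:9,r3:Mul2,r4:Mul1
  c6: stall  regs: r0:2,r1:9,r2:9,r3:Mul2,r4:Mul1
  c7: CDB Mul1=4; issue MUL r0<-Mul1  regs: r0:Mul1,r1:9,r2:9,r3:Mul2,r4:4
  c8: issue SUB r1<-Add1  regs: r0:Mul1,r1:Add1,r2:9,r3:Mul2,r4:4
  c9: issue SUB r0<-Add2  regs: r0:Add2,r1:Add1,r2:9,r3:Mul2,r4:4
  c10: issue SUB r4<-Add3  regs: r0:Add2,r1:Add1,r2:9,r3:Mul2,r4:Add3
  c11: CDB Mul2=16; stall  regs: r0:Add2,r1:Add1,r2:9,r3:16,r4:Add3
  c12: stall  regs: r0:Add2,r1:Add1,r2:9,r3:16,r4:Add3
  c13: stall  regs: r0:Add2,r1:Add1,r2:9,r3:16,r4:Add3
  c14: stall  regs: r0:Add2,r1:Add1,r2:9,r3:16,r4:Add3
  c15: CDB Mul1=256; stall  regs: r0:Add2,r1:Add1,r2:9,r3:16,r4:Add3
  c16: stall  regs: r0:Add2,r1:Add1,r2:9,r3:16,r4:Add3
  c17: CDB Add1=240; issue SUB r2<-Add1  regs: r0:Add2,r1:240,r2:Add1,r3:16,r4:Add3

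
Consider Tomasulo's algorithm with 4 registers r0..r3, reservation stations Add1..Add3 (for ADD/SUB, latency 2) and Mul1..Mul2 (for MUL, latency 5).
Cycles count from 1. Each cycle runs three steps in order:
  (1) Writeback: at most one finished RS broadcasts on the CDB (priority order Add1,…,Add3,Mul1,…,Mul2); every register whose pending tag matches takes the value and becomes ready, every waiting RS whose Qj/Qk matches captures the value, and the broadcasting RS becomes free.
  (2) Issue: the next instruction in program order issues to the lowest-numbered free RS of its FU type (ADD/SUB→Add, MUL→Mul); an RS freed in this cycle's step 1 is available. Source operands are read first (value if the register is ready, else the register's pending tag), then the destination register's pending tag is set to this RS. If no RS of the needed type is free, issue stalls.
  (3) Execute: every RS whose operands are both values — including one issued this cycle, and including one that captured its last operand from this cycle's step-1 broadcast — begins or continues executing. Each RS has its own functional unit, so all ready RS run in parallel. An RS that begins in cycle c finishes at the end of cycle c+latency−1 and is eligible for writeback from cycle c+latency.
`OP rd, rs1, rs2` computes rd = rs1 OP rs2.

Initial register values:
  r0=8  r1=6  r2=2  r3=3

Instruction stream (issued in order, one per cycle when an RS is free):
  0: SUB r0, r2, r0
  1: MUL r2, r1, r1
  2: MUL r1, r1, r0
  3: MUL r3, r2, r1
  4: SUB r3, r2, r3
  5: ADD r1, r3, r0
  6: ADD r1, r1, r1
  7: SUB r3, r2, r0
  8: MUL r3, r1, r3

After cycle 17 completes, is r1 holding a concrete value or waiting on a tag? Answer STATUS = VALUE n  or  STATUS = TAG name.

STATUS = TAG Add3

c1: issue SUB r0<-Add1 | r0:Add1,r1:6,r2:2,r3:3
c2: issue MUL r2<-Mul1 | r0:Add1,r1:6,r2:Mul1,r3:3
c3: CDB Add1=-6; issue MUL r1<-Mul2 | r0:-6,r1:Mul2,r2:Mul1,r3:3
c4: stall | r0:-6,r1:Mul2,r2:Mul1,r3:3
c5: stall | r0:-6,r1:Mul2,r2:Mul1,r3:3
c6: stall | r0:-6,r1:Mul2,r2:Mul1,r3:3
c7: CDB Mul1=36; issue MUL r3<-Mul1 | r0:-6,r1:Mul2,r2:36,r3:Mul1
c8: CDB Mul2=-36; issue SUB r3<-Add1 | r0:-6,r1:-36,r2:36,r3:Add1
c9: issue ADD r1<-Add2 | r0:-6,r1:Add2,r2:36,r3:Add1
c10: issue ADD r1<-Add3 | r0:-6,r1:Add3,r2:36,r3:Add1
c11: stall | r0:-6,r1:Add3,r2:36,r3:Add1
c12: stall | r0:-6,r1:Add3,r2:36,r3:Add1
c13: CDB Mul1=-1296; stall | r0:-6,r1:Add3,r2:36,r3:Add1
c14: stall | r0:-6,r1:Add3,r2:36,r3:Add1
c15: CDB Add1=1332; issue SUB r3<-Add1 | r0:-6,r1:Add3,r2:36,r3:Add1
c16: issue MUL r3<-Mul1 | r0:-6,r1:Add3,r2:36,r3:Mul1
c17: CDB Add1=42 | r0:-6,r1:Add3,r2:36,r3:Mul1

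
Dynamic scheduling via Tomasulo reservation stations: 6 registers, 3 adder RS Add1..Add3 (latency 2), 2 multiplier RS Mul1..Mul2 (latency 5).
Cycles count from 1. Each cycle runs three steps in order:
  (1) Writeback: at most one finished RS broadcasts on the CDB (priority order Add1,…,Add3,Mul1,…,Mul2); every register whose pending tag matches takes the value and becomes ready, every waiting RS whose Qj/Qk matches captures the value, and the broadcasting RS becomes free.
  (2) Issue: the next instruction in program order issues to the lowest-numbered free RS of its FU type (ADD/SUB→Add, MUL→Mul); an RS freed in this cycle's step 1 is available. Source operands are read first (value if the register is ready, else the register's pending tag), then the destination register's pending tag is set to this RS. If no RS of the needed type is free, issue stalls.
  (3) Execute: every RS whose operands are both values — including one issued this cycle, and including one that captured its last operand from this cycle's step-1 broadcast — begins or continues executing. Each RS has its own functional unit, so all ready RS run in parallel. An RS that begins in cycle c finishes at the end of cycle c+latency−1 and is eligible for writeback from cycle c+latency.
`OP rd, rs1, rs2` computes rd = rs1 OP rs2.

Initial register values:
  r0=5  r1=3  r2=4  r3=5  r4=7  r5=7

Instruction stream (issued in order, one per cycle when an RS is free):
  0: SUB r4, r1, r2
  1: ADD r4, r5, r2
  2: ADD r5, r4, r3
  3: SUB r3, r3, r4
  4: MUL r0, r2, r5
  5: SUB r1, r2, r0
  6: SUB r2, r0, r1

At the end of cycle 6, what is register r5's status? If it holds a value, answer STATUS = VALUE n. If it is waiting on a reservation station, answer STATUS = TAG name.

cycle 1: issue SUB r4<-Add1 // r0:5,r1:3,r2:4,r3:5,r4:Add1,r5:7
cycle 2: issue ADD r4<-Add2 // r0:5,r1:3,r2:4,r3:5,r4:Add2,r5:7
cycle 3: CDB Add1=-1; issue ADD r5<-Add1 // r0:5,r1:3,r2:4,r3:5,r4:Add2,r5:Add1
cycle 4: CDB Add2=11; issue SUB r3<-Add2 // r0:5,r1:3,r2:4,r3:Add2,r4:11,r5:Add1
cycle 5: issue MUL r0<-Mul1 // r0:Mul1,r1:3,r2:4,r3:Add2,r4:11,r5:Add1
cycle 6: CDB Add1=16; issue SUB r1<-Add1 // r0:Mul1,r1:Add1,r2:4,r3:Add2,r4:11,r5:16

STATUS = VALUE 16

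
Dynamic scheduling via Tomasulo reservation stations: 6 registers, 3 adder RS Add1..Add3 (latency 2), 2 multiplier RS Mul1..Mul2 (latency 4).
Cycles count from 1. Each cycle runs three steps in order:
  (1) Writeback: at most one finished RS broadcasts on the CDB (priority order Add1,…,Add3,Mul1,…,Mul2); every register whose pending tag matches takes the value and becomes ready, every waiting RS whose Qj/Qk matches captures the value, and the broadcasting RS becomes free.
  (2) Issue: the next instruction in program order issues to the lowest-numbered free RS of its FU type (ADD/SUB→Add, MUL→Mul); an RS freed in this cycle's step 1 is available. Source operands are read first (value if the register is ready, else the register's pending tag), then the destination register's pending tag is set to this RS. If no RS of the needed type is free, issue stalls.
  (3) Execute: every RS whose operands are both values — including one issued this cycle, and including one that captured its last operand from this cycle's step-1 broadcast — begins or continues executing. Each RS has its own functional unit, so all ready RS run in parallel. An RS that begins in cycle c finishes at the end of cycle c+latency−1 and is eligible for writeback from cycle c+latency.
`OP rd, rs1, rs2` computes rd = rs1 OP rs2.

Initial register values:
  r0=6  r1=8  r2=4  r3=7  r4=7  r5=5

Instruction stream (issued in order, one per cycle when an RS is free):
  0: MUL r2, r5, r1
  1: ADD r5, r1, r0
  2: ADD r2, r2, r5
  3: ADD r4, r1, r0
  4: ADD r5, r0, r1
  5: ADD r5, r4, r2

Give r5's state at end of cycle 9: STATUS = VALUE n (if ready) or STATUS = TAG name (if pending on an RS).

c1: issue MUL r2<-Mul1 | r0:6,r1:8,r2:Mul1,r3:7,r4:7,r5:5
c2: issue ADD r5<-Add1 | r0:6,r1:8,r2:Mul1,r3:7,r4:7,r5:Add1
c3: issue ADD r2<-Add2 | r0:6,r1:8,r2:Add2,r3:7,r4:7,r5:Add1
c4: CDB Add1=14; issue ADD r4<-Add1 | r0:6,r1:8,r2:Add2,r3:7,r4:Add1,r5:14
c5: CDB Mul1=40; issue ADD r5<-Add3 | r0:6,r1:8,r2:Add2,r3:7,r4:Add1,r5:Add3
c6: CDB Add1=14; issue ADD r5<-Add1 | r0:6,r1:8,r2:Add2,r3:7,r4:14,r5:Add1
c7: CDB Add2=54 | r0:6,r1:8,r2:54,r3:7,r4:14,r5:Add1
c8: CDB Add3=14 | r0:6,r1:8,r2:54,r3:7,r4:14,r5:Add1
c9: CDB Add1=68 | r0:6,r1:8,r2:54,r3:7,r4:14,r5:68

STATUS = VALUE 68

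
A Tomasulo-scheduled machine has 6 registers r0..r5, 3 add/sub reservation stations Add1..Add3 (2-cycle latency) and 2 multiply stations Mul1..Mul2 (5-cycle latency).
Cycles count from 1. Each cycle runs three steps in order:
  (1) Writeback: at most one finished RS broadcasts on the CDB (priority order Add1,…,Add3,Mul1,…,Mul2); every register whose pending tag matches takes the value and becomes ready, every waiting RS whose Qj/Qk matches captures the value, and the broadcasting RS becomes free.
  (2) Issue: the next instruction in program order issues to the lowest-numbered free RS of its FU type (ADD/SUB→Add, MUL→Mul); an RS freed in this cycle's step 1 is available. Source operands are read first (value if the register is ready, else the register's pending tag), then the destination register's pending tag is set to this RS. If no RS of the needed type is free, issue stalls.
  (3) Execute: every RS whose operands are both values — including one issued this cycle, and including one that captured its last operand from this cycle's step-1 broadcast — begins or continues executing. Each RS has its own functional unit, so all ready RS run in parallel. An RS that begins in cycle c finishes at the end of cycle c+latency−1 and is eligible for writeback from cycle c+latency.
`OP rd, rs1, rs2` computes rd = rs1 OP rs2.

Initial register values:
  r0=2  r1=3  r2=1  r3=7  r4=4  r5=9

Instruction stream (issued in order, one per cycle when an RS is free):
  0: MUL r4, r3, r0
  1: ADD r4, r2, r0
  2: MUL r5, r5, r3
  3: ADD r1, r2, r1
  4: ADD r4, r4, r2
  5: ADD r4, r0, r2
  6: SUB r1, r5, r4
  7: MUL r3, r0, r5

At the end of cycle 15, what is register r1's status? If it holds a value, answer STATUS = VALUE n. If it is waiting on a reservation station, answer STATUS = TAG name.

  c1: issue MUL r4<-Mul1  regs: r0:2,r1:3,r2:1,r3:7,r4:Mul1,r5:9
  c2: issue ADD r4<-Add1  regs: r0:2,r1:3,r2:1,r3:7,r4:Add1,r5:9
  c3: issue MUL r5<-Mul2  regs: r0:2,r1:3,r2:1,r3:7,r4:Add1,r5:Mul2
  c4: CDB Add1=3; issue ADD r1<-Add1  regs: r0:2,r1:Add1,r2:1,r3:7,r4:3,r5:Mul2
  c5: issue ADD r4<-Add2  regs: r0:2,r1:Add1,r2:1,r3:7,r4:Add2,r5:Mul2
  c6: CDB Add1=4; issue ADD r4<-Add1  regs: r0:2,r1:4,r2:1,r3:7,r4:Add1,r5:Mul2
  c7: CDB Add2=4; issue SUB r1<-Add2  regs: r0:2,r1:Add2,r2:1,r3:7,r4:Add1,r5:Mul2
  c8: CDB Add1=3; stall  regs: r0:2,r1:Add2,r2:1,r3:7,r4:3,r5:Mul2
  c9: CDB Mul1=14; issue MUL r3<-Mul1  regs: r0:2,r1:Add2,r2:1,r3:Mul1,r4:3,r5:Mul2
  c10: CDB Mul2=63  regs: r0:2,r1:Add2,r2:1,r3:Mul1,r4:3,r5:63
  c11: -  regs: r0:2,r1:Add2,r2:1,r3:Mul1,r4:3,r5:63
  c12: CDB Add2=60  regs: r0:2,r1:60,r2:1,r3:Mul1,r4:3,r5:63
  c13: -  regs: r0:2,r1:60,r2:1,r3:Mul1,r4:3,r5:63
  c14: -  regs: r0:2,r1:60,r2:1,r3:Mul1,r4:3,r5:63
  c15: CDB Mul1=126  regs: r0:2,r1:60,r2:1,r3:126,r4:3,r5:63

STATUS = VALUE 60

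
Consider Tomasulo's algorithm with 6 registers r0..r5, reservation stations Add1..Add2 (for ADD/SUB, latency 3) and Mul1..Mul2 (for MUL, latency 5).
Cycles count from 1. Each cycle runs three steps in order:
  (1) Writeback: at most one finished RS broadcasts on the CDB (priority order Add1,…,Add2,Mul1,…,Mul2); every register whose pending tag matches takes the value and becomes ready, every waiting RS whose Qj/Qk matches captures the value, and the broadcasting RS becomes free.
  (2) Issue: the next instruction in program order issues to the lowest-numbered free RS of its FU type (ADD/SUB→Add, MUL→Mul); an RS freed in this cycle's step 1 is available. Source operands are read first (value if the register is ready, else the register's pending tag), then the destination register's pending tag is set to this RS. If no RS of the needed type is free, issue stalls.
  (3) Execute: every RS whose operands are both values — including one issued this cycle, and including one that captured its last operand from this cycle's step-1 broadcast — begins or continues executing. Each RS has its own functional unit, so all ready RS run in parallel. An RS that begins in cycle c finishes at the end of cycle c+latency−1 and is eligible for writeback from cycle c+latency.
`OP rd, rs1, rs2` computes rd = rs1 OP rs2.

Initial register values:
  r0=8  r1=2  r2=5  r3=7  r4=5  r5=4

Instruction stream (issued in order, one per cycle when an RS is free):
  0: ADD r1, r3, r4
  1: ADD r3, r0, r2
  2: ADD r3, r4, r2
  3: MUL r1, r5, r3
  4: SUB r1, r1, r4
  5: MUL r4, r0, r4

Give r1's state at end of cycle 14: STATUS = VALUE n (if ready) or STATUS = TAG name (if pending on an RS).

STATUS = TAG Add2

cycle 1: issue ADD r1<-Add1 // r0:8,r1:Add1,r2:5,r3:7,r4:5,r5:4
cycle 2: issue ADD r3<-Add2 // r0:8,r1:Add1,r2:5,r3:Add2,r4:5,r5:4
cycle 3: stall // r0:8,r1:Add1,r2:5,r3:Add2,r4:5,r5:4
cycle 4: CDB Add1=12; issue ADD r3<-Add1 // r0:8,r1:12,r2:5,r3:Add1,r4:5,r5:4
cycle 5: CDB Add2=13; issue MUL r1<-Mul1 // r0:8,r1:Mul1,r2:5,r3:Add1,r4:5,r5:4
cycle 6: issue SUB r1<-Add2 // r0:8,r1:Add2,r2:5,r3:Add1,r4:5,r5:4
cycle 7: CDB Add1=10; issue MUL r4<-Mul2 // r0:8,r1:Add2,r2:5,r3:10,r4:Mul2,r5:4
cycle 8: - // r0:8,r1:Add2,r2:5,r3:10,r4:Mul2,r5:4
cycle 9: - // r0:8,r1:Add2,r2:5,r3:10,r4:Mul2,r5:4
cycle 10: - // r0:8,r1:Add2,r2:5,r3:10,r4:Mul2,r5:4
cycle 11: - // r0:8,r1:Add2,r2:5,r3:10,r4:Mul2,r5:4
cycle 12: CDB Mul1=40 // r0:8,r1:Add2,r2:5,r3:10,r4:Mul2,r5:4
cycle 13: CDB Mul2=40 // r0:8,r1:Add2,r2:5,r3:10,r4:40,r5:4
cycle 14: - // r0:8,r1:Add2,r2:5,r3:10,r4:40,r5:4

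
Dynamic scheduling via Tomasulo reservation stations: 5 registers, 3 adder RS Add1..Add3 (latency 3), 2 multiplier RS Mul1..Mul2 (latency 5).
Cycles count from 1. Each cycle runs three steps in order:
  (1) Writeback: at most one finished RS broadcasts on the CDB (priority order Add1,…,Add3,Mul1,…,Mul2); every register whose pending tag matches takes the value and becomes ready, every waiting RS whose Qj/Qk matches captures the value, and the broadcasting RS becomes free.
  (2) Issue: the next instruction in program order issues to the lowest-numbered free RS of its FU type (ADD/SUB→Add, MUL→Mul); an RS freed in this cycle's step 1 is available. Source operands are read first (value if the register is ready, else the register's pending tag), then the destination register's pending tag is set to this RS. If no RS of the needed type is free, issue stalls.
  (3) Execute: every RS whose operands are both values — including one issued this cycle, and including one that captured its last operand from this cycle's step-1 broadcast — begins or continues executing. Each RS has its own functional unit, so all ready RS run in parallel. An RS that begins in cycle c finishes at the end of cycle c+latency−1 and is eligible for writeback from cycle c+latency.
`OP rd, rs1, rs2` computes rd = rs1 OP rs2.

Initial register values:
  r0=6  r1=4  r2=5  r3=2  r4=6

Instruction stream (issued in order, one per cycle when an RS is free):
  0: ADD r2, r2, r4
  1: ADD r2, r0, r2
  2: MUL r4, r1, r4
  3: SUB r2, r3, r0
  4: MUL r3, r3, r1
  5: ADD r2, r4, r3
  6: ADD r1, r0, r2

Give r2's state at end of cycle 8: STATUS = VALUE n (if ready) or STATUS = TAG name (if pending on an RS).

STATUS = TAG Add3

cycle 1: issue ADD r2<-Add1 // r0:6,r1:4,r2:Add1,r3:2,r4:6
cycle 2: issue ADD r2<-Add2 // r0:6,r1:4,r2:Add2,r3:2,r4:6
cycle 3: issue MUL r4<-Mul1 // r0:6,r1:4,r2:Add2,r3:2,r4:Mul1
cycle 4: CDB Add1=11; issue SUB r2<-Add1 // r0:6,r1:4,r2:Add1,r3:2,r4:Mul1
cycle 5: issue MUL r3<-Mul2 // r0:6,r1:4,r2:Add1,r3:Mul2,r4:Mul1
cycle 6: issue ADD r2<-Add3 // r0:6,r1:4,r2:Add3,r3:Mul2,r4:Mul1
cycle 7: CDB Add1=-4; issue ADD r1<-Add1 // r0:6,r1:Add1,r2:Add3,r3:Mul2,r4:Mul1
cycle 8: CDB Add2=17 // r0:6,r1:Add1,r2:Add3,r3:Mul2,r4:Mul1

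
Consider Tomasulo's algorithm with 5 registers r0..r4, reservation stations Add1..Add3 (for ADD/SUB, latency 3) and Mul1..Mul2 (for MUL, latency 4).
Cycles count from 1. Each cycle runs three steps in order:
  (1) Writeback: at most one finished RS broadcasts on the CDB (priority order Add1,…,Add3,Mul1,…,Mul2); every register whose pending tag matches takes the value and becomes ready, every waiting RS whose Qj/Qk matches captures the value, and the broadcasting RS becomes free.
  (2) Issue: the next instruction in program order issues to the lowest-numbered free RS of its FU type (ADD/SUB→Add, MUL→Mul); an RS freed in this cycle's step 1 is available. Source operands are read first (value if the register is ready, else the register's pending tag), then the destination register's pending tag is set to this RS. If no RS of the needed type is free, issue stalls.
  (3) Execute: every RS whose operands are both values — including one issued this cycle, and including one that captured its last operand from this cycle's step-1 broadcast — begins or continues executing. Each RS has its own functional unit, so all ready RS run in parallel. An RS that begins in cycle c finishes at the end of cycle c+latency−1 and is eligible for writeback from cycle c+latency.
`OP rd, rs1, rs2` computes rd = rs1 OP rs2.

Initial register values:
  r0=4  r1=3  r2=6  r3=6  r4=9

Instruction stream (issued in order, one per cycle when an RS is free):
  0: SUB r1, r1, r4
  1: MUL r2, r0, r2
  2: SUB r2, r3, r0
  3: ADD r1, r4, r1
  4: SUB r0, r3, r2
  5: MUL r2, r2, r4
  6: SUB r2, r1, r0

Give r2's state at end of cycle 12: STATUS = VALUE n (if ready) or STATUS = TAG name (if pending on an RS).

c1: issue SUB r1<-Add1 | r0:4,r1:Add1,r2:6,r3:6,r4:9
c2: issue MUL r2<-Mul1 | r0:4,r1:Add1,r2:Mul1,r3:6,r4:9
c3: issue SUB r2<-Add2 | r0:4,r1:Add1,r2:Add2,r3:6,r4:9
c4: CDB Add1=-6; issue ADD r1<-Add1 | r0:4,r1:Add1,r2:Add2,r3:6,r4:9
c5: issue SUB r0<-Add3 | r0:Add3,r1:Add1,r2:Add2,r3:6,r4:9
c6: CDB Add2=2; issue MUL r2<-Mul2 | r0:Add3,r1:Add1,r2:Mul2,r3:6,r4:9
c7: CDB Add1=3; issue SUB r2<-Add1 | r0:Add3,r1:3,r2:Add1,r3:6,r4:9
c8: CDB Mul1=24 | r0:Add3,r1:3,r2:Add1,r3:6,r4:9
c9: CDB Add3=4 | r0:4,r1:3,r2:Add1,r3:6,r4:9
c10: CDB Mul2=18 | r0:4,r1:3,r2:Add1,r3:6,r4:9
c11: - | r0:4,r1:3,r2:Add1,r3:6,r4:9
c12: CDB Add1=-1 | r0:4,r1:3,r2:-1,r3:6,r4:9

STATUS = VALUE -1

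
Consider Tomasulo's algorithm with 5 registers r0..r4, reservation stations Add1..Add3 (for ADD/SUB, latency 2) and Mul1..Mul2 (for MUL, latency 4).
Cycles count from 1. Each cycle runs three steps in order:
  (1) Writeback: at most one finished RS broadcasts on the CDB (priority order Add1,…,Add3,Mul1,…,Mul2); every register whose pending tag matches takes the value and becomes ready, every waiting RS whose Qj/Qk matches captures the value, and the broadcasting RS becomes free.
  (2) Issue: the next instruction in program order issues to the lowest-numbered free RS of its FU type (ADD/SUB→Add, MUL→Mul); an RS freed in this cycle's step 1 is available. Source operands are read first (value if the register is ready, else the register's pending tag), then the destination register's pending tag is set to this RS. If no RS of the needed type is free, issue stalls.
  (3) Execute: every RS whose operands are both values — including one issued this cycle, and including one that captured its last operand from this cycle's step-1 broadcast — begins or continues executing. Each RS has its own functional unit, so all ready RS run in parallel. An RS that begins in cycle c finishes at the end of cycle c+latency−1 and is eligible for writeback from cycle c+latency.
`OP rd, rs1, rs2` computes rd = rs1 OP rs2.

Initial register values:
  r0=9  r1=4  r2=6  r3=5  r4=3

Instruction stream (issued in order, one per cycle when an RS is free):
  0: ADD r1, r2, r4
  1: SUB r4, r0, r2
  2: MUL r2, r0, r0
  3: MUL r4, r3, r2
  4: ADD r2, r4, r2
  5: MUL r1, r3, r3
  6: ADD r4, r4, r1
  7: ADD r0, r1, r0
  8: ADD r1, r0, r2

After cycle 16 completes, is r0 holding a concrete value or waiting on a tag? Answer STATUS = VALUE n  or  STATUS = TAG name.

STATUS = VALUE 34

cycle 1: issue ADD r1<-Add1 // r0:9,r1:Add1,r2:6,r3:5,r4:3
cycle 2: issue SUB r4<-Add2 // r0:9,r1:Add1,r2:6,r3:5,r4:Add2
cycle 3: CDB Add1=9; issue MUL r2<-Mul1 // r0:9,r1:9,r2:Mul1,r3:5,r4:Add2
cycle 4: CDB Add2=3; issue MUL r4<-Mul2 // r0:9,r1:9,r2:Mul1,r3:5,r4:Mul2
cycle 5: issue ADD r2<-Add1 // r0:9,r1:9,r2:Add1,r3:5,r4:Mul2
cycle 6: stall // r0:9,r1:9,r2:Add1,r3:5,r4:Mul2
cycle 7: CDB Mul1=81; issue MUL r1<-Mul1 // r0:9,r1:Mul1,r2:Add1,r3:5,r4:Mul2
cycle 8: issue ADD r4<-Add2 // r0:9,r1:Mul1,r2:Add1,r3:5,r4:Add2
cycle 9: issue ADD r0<-Add3 // r0:Add3,r1:Mul1,r2:Add1,r3:5,r4:Add2
cycle 10: stall // r0:Add3,r1:Mul1,r2:Add1,r3:5,r4:Add2
cycle 11: CDB Mul1=25; stall // r0:Add3,r1:25,r2:Add1,r3:5,r4:Add2
cycle 12: CDB Mul2=405; stall // r0:Add3,r1:25,r2:Add1,r3:5,r4:Add2
cycle 13: CDB Add3=34; issue ADD r1<-Add3 // r0:34,r1:Add3,r2:Add1,r3:5,r4:Add2
cycle 14: CDB Add1=486 // r0:34,r1:Add3,r2:486,r3:5,r4:Add2
cycle 15: CDB Add2=430 // r0:34,r1:Add3,r2:486,r3:5,r4:430
cycle 16: CDB Add3=520 // r0:34,r1:520,r2:486,r3:5,r4:430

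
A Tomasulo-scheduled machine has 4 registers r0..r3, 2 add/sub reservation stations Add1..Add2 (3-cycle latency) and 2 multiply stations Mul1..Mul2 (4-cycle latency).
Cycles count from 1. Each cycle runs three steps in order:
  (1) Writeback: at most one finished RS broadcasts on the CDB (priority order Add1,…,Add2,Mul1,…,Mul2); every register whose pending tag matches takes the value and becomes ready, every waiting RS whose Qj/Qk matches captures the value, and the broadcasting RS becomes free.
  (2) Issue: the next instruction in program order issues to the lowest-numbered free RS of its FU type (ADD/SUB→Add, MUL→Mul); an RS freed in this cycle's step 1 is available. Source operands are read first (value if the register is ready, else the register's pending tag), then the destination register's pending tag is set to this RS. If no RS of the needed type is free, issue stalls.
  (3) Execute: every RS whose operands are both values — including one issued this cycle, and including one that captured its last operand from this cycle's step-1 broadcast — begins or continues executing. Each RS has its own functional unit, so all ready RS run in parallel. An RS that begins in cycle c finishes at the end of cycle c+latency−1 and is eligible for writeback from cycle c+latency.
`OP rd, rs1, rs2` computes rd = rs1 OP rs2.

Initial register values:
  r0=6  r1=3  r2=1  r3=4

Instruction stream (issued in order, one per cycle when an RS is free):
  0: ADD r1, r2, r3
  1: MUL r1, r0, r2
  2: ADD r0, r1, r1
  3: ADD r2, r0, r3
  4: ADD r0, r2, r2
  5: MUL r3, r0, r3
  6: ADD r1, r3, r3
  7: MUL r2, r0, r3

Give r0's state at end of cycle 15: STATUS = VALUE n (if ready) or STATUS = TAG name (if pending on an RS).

STATUS = VALUE 32

c1: issue ADD r1<-Add1 | r0:6,r1:Add1,r2:1,r3:4
c2: issue MUL r1<-Mul1 | r0:6,r1:Mul1,r2:1,r3:4
c3: issue ADD r0<-Add2 | r0:Add2,r1:Mul1,r2:1,r3:4
c4: CDB Add1=5; issue ADD r2<-Add1 | r0:Add2,r1:Mul1,r2:Add1,r3:4
c5: stall | r0:Add2,r1:Mul1,r2:Add1,r3:4
c6: CDB Mul1=6; stall | r0:Add2,r1:6,r2:Add1,r3:4
c7: stall | r0:Add2,r1:6,r2:Add1,r3:4
c8: stall | r0:Add2,r1:6,r2:Add1,r3:4
c9: CDB Add2=12; issue ADD r0<-Add2 | r0:Add2,r1:6,r2:Add1,r3:4
c10: issue MUL r3<-Mul1 | r0:Add2,r1:6,r2:Add1,r3:Mul1
c11: stall | r0:Add2,r1:6,r2:Add1,r3:Mul1
c12: CDB Add1=16; issue ADD r1<-Add1 | r0:Add2,r1:Add1,r2:16,r3:Mul1
c13: issue MUL r2<-Mul2 | r0:Add2,r1:Add1,r2:Mul2,r3:Mul1
c14: - | r0:Add2,r1:Add1,r2:Mul2,r3:Mul1
c15: CDB Add2=32 | r0:32,r1:Add1,r2:Mul2,r3:Mul1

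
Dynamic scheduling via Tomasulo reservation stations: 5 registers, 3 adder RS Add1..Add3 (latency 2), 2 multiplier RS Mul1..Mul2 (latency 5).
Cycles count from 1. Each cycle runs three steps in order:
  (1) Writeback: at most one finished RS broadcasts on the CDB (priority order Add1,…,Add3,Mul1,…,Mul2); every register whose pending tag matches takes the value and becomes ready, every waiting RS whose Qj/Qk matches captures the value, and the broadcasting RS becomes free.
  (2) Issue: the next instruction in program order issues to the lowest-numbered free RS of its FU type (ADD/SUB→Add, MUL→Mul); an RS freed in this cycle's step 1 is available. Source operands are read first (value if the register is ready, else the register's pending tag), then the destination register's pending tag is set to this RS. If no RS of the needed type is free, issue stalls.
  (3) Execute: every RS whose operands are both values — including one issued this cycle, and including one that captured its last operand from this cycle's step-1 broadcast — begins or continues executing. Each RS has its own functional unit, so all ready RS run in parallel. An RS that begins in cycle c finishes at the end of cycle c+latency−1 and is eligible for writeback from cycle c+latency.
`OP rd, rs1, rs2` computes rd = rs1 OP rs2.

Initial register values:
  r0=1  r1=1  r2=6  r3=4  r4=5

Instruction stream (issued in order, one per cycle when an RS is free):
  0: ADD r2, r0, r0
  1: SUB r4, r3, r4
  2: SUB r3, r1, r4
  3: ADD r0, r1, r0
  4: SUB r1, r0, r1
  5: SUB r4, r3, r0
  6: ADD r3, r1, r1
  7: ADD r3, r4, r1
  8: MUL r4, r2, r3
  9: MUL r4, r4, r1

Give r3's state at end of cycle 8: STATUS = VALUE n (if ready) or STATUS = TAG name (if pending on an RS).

STATUS = TAG Add2

cycle 1: issue ADD r2<-Add1 // r0:1,r1:1,r2:Add1,r3:4,r4:5
cycle 2: issue SUB r4<-Add2 // r0:1,r1:1,r2:Add1,r3:4,r4:Add2
cycle 3: CDB Add1=2; issue SUB r3<-Add1 // r0:1,r1:1,r2:2,r3:Add1,r4:Add2
cycle 4: CDB Add2=-1; issue ADD r0<-Add2 // r0:Add2,r1:1,r2:2,r3:Add1,r4:-1
cycle 5: issue SUB r1<-Add3 // r0:Add2,r1:Add3,r2:2,r3:Add1,r4:-1
cycle 6: CDB Add1=2; issue SUB r4<-Add1 // r0:Add2,r1:Add3,r2:2,r3:2,r4:Add1
cycle 7: CDB Add2=2; issue ADD r3<-Add2 // r0:2,r1:Add3,r2:2,r3:Add2,r4:Add1
cycle 8: stall // r0:2,r1:Add3,r2:2,r3:Add2,r4:Add1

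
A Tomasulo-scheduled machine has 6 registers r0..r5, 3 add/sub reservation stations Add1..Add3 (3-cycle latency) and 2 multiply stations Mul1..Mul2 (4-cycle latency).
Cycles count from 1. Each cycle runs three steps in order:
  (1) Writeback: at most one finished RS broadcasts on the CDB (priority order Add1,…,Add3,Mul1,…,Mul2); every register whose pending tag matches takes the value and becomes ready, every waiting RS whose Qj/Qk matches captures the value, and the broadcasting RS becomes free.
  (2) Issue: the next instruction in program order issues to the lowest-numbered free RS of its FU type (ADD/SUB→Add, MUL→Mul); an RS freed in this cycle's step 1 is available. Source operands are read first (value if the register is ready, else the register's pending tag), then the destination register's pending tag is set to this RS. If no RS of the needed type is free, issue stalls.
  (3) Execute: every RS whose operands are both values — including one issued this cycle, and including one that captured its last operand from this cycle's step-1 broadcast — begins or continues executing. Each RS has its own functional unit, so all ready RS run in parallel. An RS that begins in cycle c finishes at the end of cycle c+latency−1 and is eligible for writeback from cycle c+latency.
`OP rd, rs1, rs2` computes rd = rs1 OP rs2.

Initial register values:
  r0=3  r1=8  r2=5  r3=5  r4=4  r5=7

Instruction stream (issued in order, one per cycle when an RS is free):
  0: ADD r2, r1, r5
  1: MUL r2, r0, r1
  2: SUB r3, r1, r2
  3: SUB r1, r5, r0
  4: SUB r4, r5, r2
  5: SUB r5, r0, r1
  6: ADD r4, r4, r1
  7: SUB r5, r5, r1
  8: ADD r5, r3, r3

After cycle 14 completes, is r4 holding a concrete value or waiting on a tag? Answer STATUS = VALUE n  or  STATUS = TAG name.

cycle 1: issue ADD r2<-Add1 // r0:3,r1:8,r2:Add1,r3:5,r4:4,r5:7
cycle 2: issue MUL r2<-Mul1 // r0:3,r1:8,r2:Mul1,r3:5,r4:4,r5:7
cycle 3: issue SUB r3<-Add2 // r0:3,r1:8,r2:Mul1,r3:Add2,r4:4,r5:7
cycle 4: CDB Add1=15; issue SUB r1<-Add1 // r0:3,r1:Add1,r2:Mul1,r3:Add2,r4:4,r5:7
cycle 5: issue SUB r4<-Add3 // r0:3,r1:Add1,r2:Mul1,r3:Add2,r4:Add3,r5:7
cycle 6: CDB Mul1=24; stall // r0:3,r1:Add1,r2:24,r3:Add2,r4:Add3,r5:7
cycle 7: CDB Add1=4; issue SUB r5<-Add1 // r0:3,r1:4,r2:24,r3:Add2,r4:Add3,r5:Add1
cycle 8: stall // r0:3,r1:4,r2:24,r3:Add2,r4:Add3,r5:Add1
cycle 9: CDB Add2=-16; issue ADD r4<-Add2 // r0:3,r1:4,r2:24,r3:-16,r4:Add2,r5:Add1
cycle 10: CDB Add1=-1; issue SUB r5<-Add1 // r0:3,r1:4,r2:24,r3:-16,r4:Add2,r5:Add1
cycle 11: CDB Add3=-17; issue ADD r5<-Add3 // r0:3,r1:4,r2:24,r3:-16,r4:Add2,r5:Add3
cycle 12: - // r0:3,r1:4,r2:24,r3:-16,r4:Add2,r5:Add3
cycle 13: CDB Add1=-5 // r0:3,r1:4,r2:24,r3:-16,r4:Add2,r5:Add3
cycle 14: CDB Add2=-13 // r0:3,r1:4,r2:24,r3:-16,r4:-13,r5:Add3

STATUS = VALUE -13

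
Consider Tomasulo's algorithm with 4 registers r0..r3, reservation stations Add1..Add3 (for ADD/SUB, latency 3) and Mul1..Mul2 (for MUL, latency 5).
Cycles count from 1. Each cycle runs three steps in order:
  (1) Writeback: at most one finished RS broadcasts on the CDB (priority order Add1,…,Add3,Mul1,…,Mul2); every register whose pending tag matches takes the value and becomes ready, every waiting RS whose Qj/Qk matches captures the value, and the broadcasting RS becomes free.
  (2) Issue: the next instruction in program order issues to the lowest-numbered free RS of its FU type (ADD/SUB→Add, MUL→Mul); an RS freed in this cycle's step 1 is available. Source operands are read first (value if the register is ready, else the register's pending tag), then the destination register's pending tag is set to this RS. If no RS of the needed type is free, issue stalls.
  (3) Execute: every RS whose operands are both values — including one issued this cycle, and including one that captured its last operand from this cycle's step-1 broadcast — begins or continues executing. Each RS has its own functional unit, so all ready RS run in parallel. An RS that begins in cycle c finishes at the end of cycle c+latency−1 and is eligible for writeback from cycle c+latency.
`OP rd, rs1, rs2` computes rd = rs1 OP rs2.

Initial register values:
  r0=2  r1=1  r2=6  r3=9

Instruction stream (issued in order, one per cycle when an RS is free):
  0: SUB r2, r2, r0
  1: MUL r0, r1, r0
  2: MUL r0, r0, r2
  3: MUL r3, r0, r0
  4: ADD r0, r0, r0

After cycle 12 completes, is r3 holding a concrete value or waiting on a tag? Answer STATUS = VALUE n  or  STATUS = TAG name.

STATUS = TAG Mul1

  c1: issue SUB r2<-Add1  regs: r0:2,r1:1,r2:Add1,r3:9
  c2: issue MUL r0<-Mul1  regs: r0:Mul1,r1:1,r2:Add1,r3:9
  c3: issue MUL r0<-Mul2  regs: r0:Mul2,r1:1,r2:Add1,r3:9
  c4: CDB Add1=4; stall  regs: r0:Mul2,r1:1,r2:4,r3:9
  c5: stall  regs: r0:Mul2,r1:1,r2:4,r3:9
  c6: stall  regs: r0:Mul2,r1:1,r2:4,r3:9
  c7: CDB Mul1=2; issue MUL r3<-Mul1  regs: r0:Mul2,r1:1,r2:4,r3:Mul1
  c8: issue ADD r0<-Add1  regs: r0:Add1,r1:1,r2:4,r3:Mul1
  c9: -  regs: r0:Add1,r1:1,r2:4,r3:Mul1
  c10: -  regs: r0:Add1,r1:1,r2:4,r3:Mul1
  c11: -  regs: r0:Add1,r1:1,r2:4,r3:Mul1
  c12: CDB Mul2=8  regs: r0:Add1,r1:1,r2:4,r3:Mul1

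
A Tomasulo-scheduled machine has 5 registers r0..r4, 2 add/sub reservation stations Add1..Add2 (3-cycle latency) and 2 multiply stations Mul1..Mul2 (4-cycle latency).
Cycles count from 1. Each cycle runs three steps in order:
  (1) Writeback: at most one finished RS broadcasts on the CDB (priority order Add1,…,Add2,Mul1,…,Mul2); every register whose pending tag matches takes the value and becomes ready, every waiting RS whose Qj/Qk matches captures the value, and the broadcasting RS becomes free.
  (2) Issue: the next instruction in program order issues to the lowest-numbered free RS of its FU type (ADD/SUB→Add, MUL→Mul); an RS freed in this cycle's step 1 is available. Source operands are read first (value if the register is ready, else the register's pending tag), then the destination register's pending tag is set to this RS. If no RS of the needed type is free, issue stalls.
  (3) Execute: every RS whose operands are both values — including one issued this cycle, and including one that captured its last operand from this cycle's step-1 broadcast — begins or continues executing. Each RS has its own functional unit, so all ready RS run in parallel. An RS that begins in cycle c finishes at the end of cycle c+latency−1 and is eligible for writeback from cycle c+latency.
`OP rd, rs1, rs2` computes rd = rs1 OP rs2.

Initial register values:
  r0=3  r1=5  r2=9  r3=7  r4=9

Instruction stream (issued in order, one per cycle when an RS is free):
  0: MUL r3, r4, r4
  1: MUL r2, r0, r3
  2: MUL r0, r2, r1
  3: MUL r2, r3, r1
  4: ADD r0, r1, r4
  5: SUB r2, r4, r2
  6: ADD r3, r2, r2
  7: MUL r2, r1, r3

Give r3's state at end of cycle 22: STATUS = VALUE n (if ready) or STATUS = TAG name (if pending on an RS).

cycle 1: issue MUL r3<-Mul1 // r0:3,r1:5,r2:9,r3:Mul1,r4:9
cycle 2: issue MUL r2<-Mul2 // r0:3,r1:5,r2:Mul2,r3:Mul1,r4:9
cycle 3: stall // r0:3,r1:5,r2:Mul2,r3:Mul1,r4:9
cycle 4: stall // r0:3,r1:5,r2:Mul2,r3:Mul1,r4:9
cycle 5: CDB Mul1=81; issue MUL r0<-Mul1 // r0:Mul1,r1:5,r2:Mul2,r3:81,r4:9
cycle 6: stall // r0:Mul1,r1:5,r2:Mul2,r3:81,r4:9
cycle 7: stall // r0:Mul1,r1:5,r2:Mul2,r3:81,r4:9
cycle 8: stall // r0:Mul1,r1:5,r2:Mul2,r3:81,r4:9
cycle 9: CDB Mul2=243; issue MUL r2<-Mul2 // r0:Mul1,r1:5,r2:Mul2,r3:81,r4:9
cycle 10: issue ADD r0<-Add1 // r0:Add1,r1:5,r2:Mul2,r3:81,r4:9
cycle 11: issue SUB r2<-Add2 // r0:Add1,r1:5,r2:Add2,r3:81,r4:9
cycle 12: stall // r0:Add1,r1:5,r2:Add2,r3:81,r4:9
cycle 13: CDB Add1=14; issue ADD r3<-Add1 // r0:14,r1:5,r2:Add2,r3:Add1,r4:9
cycle 14: CDB Mul1=1215; issue MUL r2<-Mul1 // r0:14,r1:5,r2:Mul1,r3:Add1,r4:9
cycle 15: CDB Mul2=405 // r0:14,r1:5,r2:Mul1,r3:Add1,r4:9
cycle 16: - // r0:14,r1:5,r2:Mul1,r3:Add1,r4:9
cycle 17: - // r0:14,r1:5,r2:Mul1,r3:Add1,r4:9
cycle 18: CDB Add2=-396 // r0:14,r1:5,r2:Mul1,r3:Add1,r4:9
cycle 19: - // r0:14,r1:5,r2:Mul1,r3:Add1,r4:9
cycle 20: - // r0:14,r1:5,r2:Mul1,r3:Add1,r4:9
cycle 21: CDB Add1=-792 // r0:14,r1:5,r2:Mul1,r3:-792,r4:9
cycle 22: - // r0:14,r1:5,r2:Mul1,r3:-792,r4:9

STATUS = VALUE -792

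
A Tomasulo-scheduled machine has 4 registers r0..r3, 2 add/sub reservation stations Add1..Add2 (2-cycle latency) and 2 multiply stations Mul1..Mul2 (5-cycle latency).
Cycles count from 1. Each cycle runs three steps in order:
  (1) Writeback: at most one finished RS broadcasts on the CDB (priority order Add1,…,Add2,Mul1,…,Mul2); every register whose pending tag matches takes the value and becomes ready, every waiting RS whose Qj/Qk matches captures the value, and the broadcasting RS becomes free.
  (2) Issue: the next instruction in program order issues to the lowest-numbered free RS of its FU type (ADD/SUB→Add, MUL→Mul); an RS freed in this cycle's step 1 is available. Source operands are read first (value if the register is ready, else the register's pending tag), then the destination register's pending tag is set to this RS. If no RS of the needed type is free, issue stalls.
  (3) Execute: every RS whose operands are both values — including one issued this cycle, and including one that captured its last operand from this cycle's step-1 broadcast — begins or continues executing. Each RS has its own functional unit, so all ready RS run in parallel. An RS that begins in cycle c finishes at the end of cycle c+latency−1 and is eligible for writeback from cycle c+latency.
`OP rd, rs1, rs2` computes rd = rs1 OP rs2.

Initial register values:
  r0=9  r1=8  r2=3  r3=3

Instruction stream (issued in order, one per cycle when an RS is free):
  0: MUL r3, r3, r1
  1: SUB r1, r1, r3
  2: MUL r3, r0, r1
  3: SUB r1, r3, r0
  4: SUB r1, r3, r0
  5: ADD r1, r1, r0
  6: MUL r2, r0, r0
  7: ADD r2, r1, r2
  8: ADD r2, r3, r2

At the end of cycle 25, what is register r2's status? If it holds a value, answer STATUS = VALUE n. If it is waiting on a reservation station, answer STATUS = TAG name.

  c1: issue MUL r3<-Mul1  regs: r0:9,r1:8,r2:3,r3:Mul1
  c2: issue SUB r1<-Add1  regs: r0:9,r1:Add1,r2:3,r3:Mul1
  c3: issue MUL r3<-Mul2  regs: r0:9,r1:Add1,r2:3,r3:Mul2
  c4: issue SUB r1<-Add2  regs: r0:9,r1:Add2,r2:3,r3:Mul2
  c5: stall  regs: r0:9,r1:Add2,r2:3,r3:Mul2
  c6: CDB Mul1=24; stall  regs: r0:9,r1:Add2,r2:3,r3:Mul2
  c7: stall  regs: r0:9,r1:Add2,r2:3,r3:Mul2
  c8: CDB Add1=-16; issue SUB r1<-Add1  regs: r0:9,r1:Add1,r2:3,r3:Mul2
  c9: stall  regs: r0:9,r1:Add1,r2:3,r3:Mul2
  c10: stall  regs: r0:9,r1:Add1,r2:3,r3:Mul2
  c11: stall  regs: r0:9,r1:Add1,r2:3,r3:Mul2
  c12: stall  regs: r0:9,r1:Add1,r2:3,r3:Mul2
  c13: CDB Mul2=-144; stall  regs: r0:9,r1:Add1,r2:3,r3:-144
  c14: stall  regs: r0:9,r1:Add1,r2:3,r3:-144
  c15: CDB Add1=-153; issue ADD r1<-Add1  regs: r0:9,r1:Add1,r2:3,r3:-144
  c16: CDB Add2=-153; issue MUL r2<-Mul1  regs: r0:9,r1:Add1,r2:Mul1,r3:-144
  c17: CDB Add1=-144; issue ADD r2<-Add1  regs: r0:9,r1:-144,r2:Add1,r3:-144
  c18: issue ADD r2<-Add2  regs: r0:9,r1:-144,r2:Add2,r3:-144
  c19: -  regs: r0:9,r1:-144,r2:Add2,r3:-144
  c20: -  regs: r0:9,r1:-144,r2:Add2,r3:-144
  c21: CDB Mul1=81  regs: r0:9,r1:-144,r2:Add2,r3:-144
  c22: -  regs: r0:9,r1:-144,r2:Add2,r3:-144
  c23: CDB Add1=-63  regs: r0:9,r1:-144,r2:Add2,r3:-144
  c24: -  regs: r0:9,r1:-144,r2:Add2,r3:-144
  c25: CDB Add2=-207  regs: r0:9,r1:-144,r2:-207,r3:-144

STATUS = VALUE -207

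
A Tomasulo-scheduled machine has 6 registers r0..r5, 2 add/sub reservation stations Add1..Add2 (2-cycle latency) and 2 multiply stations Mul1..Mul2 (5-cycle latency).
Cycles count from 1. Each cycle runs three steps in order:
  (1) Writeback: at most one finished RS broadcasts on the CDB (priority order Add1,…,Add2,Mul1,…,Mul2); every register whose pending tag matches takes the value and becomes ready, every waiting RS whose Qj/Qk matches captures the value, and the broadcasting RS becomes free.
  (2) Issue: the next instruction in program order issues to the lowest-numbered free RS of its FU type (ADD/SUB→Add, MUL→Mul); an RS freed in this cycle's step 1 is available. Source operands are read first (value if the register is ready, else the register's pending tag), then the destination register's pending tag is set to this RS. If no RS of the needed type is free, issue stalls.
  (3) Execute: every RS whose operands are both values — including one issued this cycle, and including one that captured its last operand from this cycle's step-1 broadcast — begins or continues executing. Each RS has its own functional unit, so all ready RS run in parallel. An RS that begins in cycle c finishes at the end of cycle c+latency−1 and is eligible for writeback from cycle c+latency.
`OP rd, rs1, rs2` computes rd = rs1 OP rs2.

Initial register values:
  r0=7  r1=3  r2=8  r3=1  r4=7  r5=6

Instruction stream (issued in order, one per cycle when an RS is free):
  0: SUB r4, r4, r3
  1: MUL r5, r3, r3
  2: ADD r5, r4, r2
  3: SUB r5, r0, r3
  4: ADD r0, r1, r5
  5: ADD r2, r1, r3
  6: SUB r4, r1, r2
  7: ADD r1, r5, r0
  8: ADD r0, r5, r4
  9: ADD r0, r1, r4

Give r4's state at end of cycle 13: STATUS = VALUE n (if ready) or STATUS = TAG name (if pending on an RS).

cycle 1: issue SUB r4<-Add1 // r0:7,r1:3,r2:8,r3:1,r4:Add1,r5:6
cycle 2: issue MUL r5<-Mul1 // r0:7,r1:3,r2:8,r3:1,r4:Add1,r5:Mul1
cycle 3: CDB Add1=6; issue ADD r5<-Add1 // r0:7,r1:3,r2:8,r3:1,r4:6,r5:Add1
cycle 4: issue SUB r5<-Add2 // r0:7,r1:3,r2:8,r3:1,r4:6,r5:Add2
cycle 5: CDB Add1=14; issue ADD r0<-Add1 // r0:Add1,r1:3,r2:8,r3:1,r4:6,r5:Add2
cycle 6: CDB Add2=6; issue ADD r2<-Add2 // r0:Add1,r1:3,r2:Add2,r3:1,r4:6,r5:6
cycle 7: CDB Mul1=1; stall // r0:Add1,r1:3,r2:Add2,r3:1,r4:6,r5:6
cycle 8: CDB Add1=9; issue SUB r4<-Add1 // r0:9,r1:3,r2:Add2,r3:1,r4:Add1,r5:6
cycle 9: CDB Add2=4; issue ADD r1<-Add2 // r0:9,r1:Add2,r2:4,r3:1,r4:Add1,r5:6
cycle 10: stall // r0:9,r1:Add2,r2:4,r3:1,r4:Add1,r5:6
cycle 11: CDB Add1=-1; issue ADD r0<-Add1 // r0:Add1,r1:Add2,r2:4,r3:1,r4:-1,r5:6
cycle 12: CDB Add2=15; issue ADD r0<-Add2 // r0:Add2,r1:15,r2:4,r3:1,r4:-1,r5:6
cycle 13: CDB Add1=5 // r0:Add2,r1:15,r2:4,r3:1,r4:-1,r5:6

STATUS = VALUE -1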